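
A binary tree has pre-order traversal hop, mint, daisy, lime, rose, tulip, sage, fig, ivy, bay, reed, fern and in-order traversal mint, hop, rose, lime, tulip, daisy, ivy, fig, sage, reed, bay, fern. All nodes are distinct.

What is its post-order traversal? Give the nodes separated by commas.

mint, rose, tulip, lime, ivy, fig, reed, fern, bay, sage, daisy, hop

The first element of pre-order is the root; it splits in-order into left and right subtrees.
Root hop: left subtree has 1 node {mint}, right has 10 {rose, lime, tulip, daisy, ivy, fig, sage, reed, bay, fern}.
  Root daisy: left subtree has 3 nodes {rose, lime, tulip}, right has 6 {ivy, fig, sage, reed, bay, fern}.
    Root lime: left subtree has 1 node {rose}, right has 1 {tulip}.
    Root sage: left subtree has 2 nodes {ivy, fig}, right has 3 {reed, bay, fern}.
      Root fig: left subtree has 1 node {ivy}, right has 0 { }.
      Root bay: left subtree has 1 node {reed}, right has 1 {fern}.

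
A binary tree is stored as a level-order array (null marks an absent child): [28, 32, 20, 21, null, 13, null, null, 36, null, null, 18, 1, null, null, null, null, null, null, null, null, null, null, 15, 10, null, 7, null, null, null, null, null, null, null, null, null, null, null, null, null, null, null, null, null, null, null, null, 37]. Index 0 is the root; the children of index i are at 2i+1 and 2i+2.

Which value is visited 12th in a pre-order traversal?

7

Pre-order visits the node, then its left subtree, then its right subtree.
Visit 28.
At 28: go left to 32.
  Visit 32.
  At 32: go left to 21.
    Visit 21.
    At 21: no left child.
    At 21: go right to 36.
      36 is a leaf — visit 36.
  At 32: no right child.
At 28: go right to 20.
  Visit 20.
  At 20: go left to 13.
    Visit 13.
    At 13: go left to 18.
      Visit 18.
      At 18: go left to 15.
        Visit 15.
        At 15: go left to 37.
          37 is a leaf — visit 37.
        At 15: no right child.
      At 18: go right to 10.
        10 is a leaf — visit 10.
    At 13: go right to 1.
      Visit 1.
      At 1: no left child.
      At 1: go right to 7.
        7 is a leaf — visit 7.
  At 20: no right child.
Full pre-order sequence: 28, 32, 21, 36, 20, 13, 18, 15, 37, 10, 1, 7.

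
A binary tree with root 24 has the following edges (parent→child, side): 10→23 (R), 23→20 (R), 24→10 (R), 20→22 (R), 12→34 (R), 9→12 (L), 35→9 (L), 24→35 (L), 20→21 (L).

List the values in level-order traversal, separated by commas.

Level-order visits nodes level by level from the root, left to right within each level.
Level 0: 24
Level 1: 35, 10
Level 2: 9, 23
Level 3: 12, 20
Level 4: 34, 21, 22

24, 35, 10, 9, 23, 12, 20, 34, 21, 22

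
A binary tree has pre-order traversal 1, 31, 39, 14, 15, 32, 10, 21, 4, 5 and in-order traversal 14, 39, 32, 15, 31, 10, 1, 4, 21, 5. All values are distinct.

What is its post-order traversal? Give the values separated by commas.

The first element of pre-order is the root; it splits in-order into left and right subtrees.
Root 1: left subtree has 6 nodes {14, 39, 32, 15, 31, 10}, right has 3 {4, 21, 5}.
  Root 31: left subtree has 4 nodes {14, 39, 32, 15}, right has 1 {10}.
    Root 39: left subtree has 1 node {14}, right has 2 {32, 15}.
      Root 15: left subtree has 1 node {32}, right has 0 { }.
  Root 21: left subtree has 1 node {4}, right has 1 {5}.

14, 32, 15, 39, 10, 31, 4, 5, 21, 1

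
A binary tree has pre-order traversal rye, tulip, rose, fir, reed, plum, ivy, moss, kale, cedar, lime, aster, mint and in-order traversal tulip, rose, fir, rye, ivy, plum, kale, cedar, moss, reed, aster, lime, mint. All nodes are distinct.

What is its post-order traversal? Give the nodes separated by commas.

fir, rose, tulip, ivy, cedar, kale, moss, plum, aster, mint, lime, reed, rye

The first element of pre-order is the root; it splits in-order into left and right subtrees.
Root rye: left subtree has 3 nodes {tulip, rose, fir}, right has 9 {ivy, plum, kale, cedar, moss, reed, aster, lime, mint}.
  Root tulip: left subtree has 0 nodes { }, right has 2 {rose, fir}.
    Root rose: left subtree has 0 nodes { }, right has 1 {fir}.
  Root reed: left subtree has 5 nodes {ivy, plum, kale, cedar, moss}, right has 3 {aster, lime, mint}.
    Root plum: left subtree has 1 node {ivy}, right has 3 {kale, cedar, moss}.
      Root moss: left subtree has 2 nodes {kale, cedar}, right has 0 { }.
        Root kale: left subtree has 0 nodes { }, right has 1 {cedar}.
    Root lime: left subtree has 1 node {aster}, right has 1 {mint}.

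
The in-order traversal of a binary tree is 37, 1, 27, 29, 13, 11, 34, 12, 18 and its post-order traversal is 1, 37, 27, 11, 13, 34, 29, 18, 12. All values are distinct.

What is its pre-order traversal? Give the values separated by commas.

The last element of post-order is the root; it splits in-order into left and right subtrees.
Root 12: left subtree has 7 nodes {37, 1, 27, 29, 13, 11, 34}, right has 1 {18}.
  Root 29: left subtree has 3 nodes {37, 1, 27}, right has 3 {13, 11, 34}.
    Root 27: left subtree has 2 nodes {37, 1}, right has 0 { }.
      Root 37: left subtree has 0 nodes { }, right has 1 {1}.
    Root 34: left subtree has 2 nodes {13, 11}, right has 0 { }.
      Root 13: left subtree has 0 nodes { }, right has 1 {11}.

12, 29, 27, 37, 1, 34, 13, 11, 18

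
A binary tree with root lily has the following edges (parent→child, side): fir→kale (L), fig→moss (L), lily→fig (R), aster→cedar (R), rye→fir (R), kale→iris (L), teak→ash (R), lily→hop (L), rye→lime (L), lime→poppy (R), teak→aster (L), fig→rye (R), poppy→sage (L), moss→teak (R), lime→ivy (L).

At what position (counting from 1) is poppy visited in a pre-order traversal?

12

Pre-order visits the node, then its left subtree, then its right subtree.
Visit lily.
At lily: go left to hop.
  hop is a leaf — visit hop.
At lily: go right to fig.
  Visit fig.
  At fig: go left to moss.
    Visit moss.
    At moss: no left child.
    At moss: go right to teak.
      Visit teak.
      At teak: go left to aster.
        Visit aster.
        At aster: no left child.
        At aster: go right to cedar.
          cedar is a leaf — visit cedar.
      At teak: go right to ash.
        ash is a leaf — visit ash.
  At fig: go right to rye.
    Visit rye.
    At rye: go left to lime.
      Visit lime.
      At lime: go left to ivy.
        ivy is a leaf — visit ivy.
      At lime: go right to poppy.
        Visit poppy.
        At poppy: go left to sage.
          sage is a leaf — visit sage.
        At poppy: no right child.
    At rye: go right to fir.
      Visit fir.
      At fir: go left to kale.
        Visit kale.
        At kale: go left to iris.
          iris is a leaf — visit iris.
        At kale: no right child.
      At fir: no right child.
Full pre-order sequence: lily, hop, fig, moss, teak, aster, cedar, ash, rye, lime, ivy, poppy, sage, fir, kale, iris.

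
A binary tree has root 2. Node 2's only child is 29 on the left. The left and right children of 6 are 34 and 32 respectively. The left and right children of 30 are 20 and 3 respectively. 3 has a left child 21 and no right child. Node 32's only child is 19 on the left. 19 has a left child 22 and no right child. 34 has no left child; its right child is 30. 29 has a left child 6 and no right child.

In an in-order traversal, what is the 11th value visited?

2

In-order visits the left subtree, then the node, then the right subtree.
At 2: go left to 29.
  At 29: go left to 6.
    At 6: go left to 34.
      At 34: no left child.
      Visit 34.
      At 34: go right to 30.
        At 30: go left to 20.
          20 is a leaf — visit 20.
        Visit 30.
        At 30: go right to 3.
          At 3: go left to 21.
            21 is a leaf — visit 21.
          Visit 3.
          At 3: no right child.
    Visit 6.
    At 6: go right to 32.
      At 32: go left to 19.
        At 19: go left to 22.
          22 is a leaf — visit 22.
        Visit 19.
        At 19: no right child.
      Visit 32.
      At 32: no right child.
  Visit 29.
  At 29: no right child.
Visit 2.
At 2: no right child.
Full in-order sequence: 34, 20, 30, 21, 3, 6, 22, 19, 32, 29, 2.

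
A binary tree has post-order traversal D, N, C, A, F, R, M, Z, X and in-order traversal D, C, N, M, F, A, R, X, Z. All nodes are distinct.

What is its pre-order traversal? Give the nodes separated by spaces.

X M C D N R F A Z

The last element of post-order is the root; it splits in-order into left and right subtrees.
Root X: left subtree has 7 nodes {D, C, N, M, F, A, R}, right has 1 {Z}.
  Root M: left subtree has 3 nodes {D, C, N}, right has 3 {F, A, R}.
    Root C: left subtree has 1 node {D}, right has 1 {N}.
    Root R: left subtree has 2 nodes {F, A}, right has 0 { }.
      Root F: left subtree has 0 nodes { }, right has 1 {A}.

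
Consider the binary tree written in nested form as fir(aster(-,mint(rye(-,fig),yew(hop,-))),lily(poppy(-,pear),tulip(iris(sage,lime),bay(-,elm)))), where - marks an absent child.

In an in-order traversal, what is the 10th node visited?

lily

In-order visits the left subtree, then the node, then the right subtree.
At fir: go left to aster.
  At aster: no left child.
  Visit aster.
  At aster: go right to mint.
    At mint: go left to rye.
      At rye: no left child.
      Visit rye.
      At rye: go right to fig.
        fig is a leaf — visit fig.
    Visit mint.
    At mint: go right to yew.
      At yew: go left to hop.
        hop is a leaf — visit hop.
      Visit yew.
      At yew: no right child.
Visit fir.
At fir: go right to lily.
  At lily: go left to poppy.
    At poppy: no left child.
    Visit poppy.
    At poppy: go right to pear.
      pear is a leaf — visit pear.
  Visit lily.
  At lily: go right to tulip.
    At tulip: go left to iris.
      At iris: go left to sage.
        sage is a leaf — visit sage.
      Visit iris.
      At iris: go right to lime.
        lime is a leaf — visit lime.
    Visit tulip.
    At tulip: go right to bay.
      At bay: no left child.
      Visit bay.
      At bay: go right to elm.
        elm is a leaf — visit elm.
Full in-order sequence: aster, rye, fig, mint, hop, yew, fir, poppy, pear, lily, sage, iris, lime, tulip, bay, elm.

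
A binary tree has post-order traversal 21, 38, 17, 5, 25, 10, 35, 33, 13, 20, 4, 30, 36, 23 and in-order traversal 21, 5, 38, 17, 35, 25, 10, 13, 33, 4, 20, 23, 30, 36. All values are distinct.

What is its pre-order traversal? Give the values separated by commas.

The last element of post-order is the root; it splits in-order into left and right subtrees.
Root 23: left subtree has 11 nodes {21, 5, 38, 17, 35, 25, 10, 13, 33, 4, 20}, right has 2 {30, 36}.
  Root 4: left subtree has 9 nodes {21, 5, 38, 17, 35, 25, 10, 13, 33}, right has 1 {20}.
    Root 13: left subtree has 7 nodes {21, 5, 38, 17, 35, 25, 10}, right has 1 {33}.
      Root 35: left subtree has 4 nodes {21, 5, 38, 17}, right has 2 {25, 10}.
        Root 5: left subtree has 1 node {21}, right has 2 {38, 17}.
          Root 17: left subtree has 1 node {38}, right has 0 { }.
        Root 10: left subtree has 1 node {25}, right has 0 { }.
  Root 36: left subtree has 1 node {30}, right has 0 { }.

23, 4, 13, 35, 5, 21, 17, 38, 10, 25, 33, 20, 36, 30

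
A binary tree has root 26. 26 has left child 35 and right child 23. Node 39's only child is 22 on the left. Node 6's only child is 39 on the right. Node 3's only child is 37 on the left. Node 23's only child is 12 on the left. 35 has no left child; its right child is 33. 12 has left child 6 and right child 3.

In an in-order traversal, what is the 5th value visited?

In-order visits the left subtree, then the node, then the right subtree.
At 26: go left to 35.
  At 35: no left child.
  Visit 35.
  At 35: go right to 33.
    33 is a leaf — visit 33.
Visit 26.
At 26: go right to 23.
  At 23: go left to 12.
    At 12: go left to 6.
      At 6: no left child.
      Visit 6.
      At 6: go right to 39.
        At 39: go left to 22.
          22 is a leaf — visit 22.
        Visit 39.
        At 39: no right child.
    Visit 12.
    At 12: go right to 3.
      At 3: go left to 37.
        37 is a leaf — visit 37.
      Visit 3.
      At 3: no right child.
  Visit 23.
  At 23: no right child.
Full in-order sequence: 35, 33, 26, 6, 22, 39, 12, 37, 3, 23.

22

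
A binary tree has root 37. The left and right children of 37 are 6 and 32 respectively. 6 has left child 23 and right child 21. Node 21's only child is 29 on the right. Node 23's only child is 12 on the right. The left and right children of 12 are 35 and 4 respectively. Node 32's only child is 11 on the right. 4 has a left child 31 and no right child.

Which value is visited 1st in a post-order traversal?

35

Post-order visits the left subtree, then the right subtree, then the node.
At 37: go left to 6.
  At 6: go left to 23.
    At 23: no left child.
    At 23: go right to 12.
      At 12: go left to 35.
        35 is a leaf — visit 35.
      At 12: go right to 4.
        At 4: go left to 31.
          31 is a leaf — visit 31.
        At 4: no right child.
        Visit 4.
      Visit 12.
    Visit 23.
  At 6: go right to 21.
    At 21: no left child.
    At 21: go right to 29.
      29 is a leaf — visit 29.
    Visit 21.
  Visit 6.
At 37: go right to 32.
  At 32: no left child.
  At 32: go right to 11.
    11 is a leaf — visit 11.
  Visit 32.
Visit 37.
Full post-order sequence: 35, 31, 4, 12, 23, 29, 21, 6, 11, 32, 37.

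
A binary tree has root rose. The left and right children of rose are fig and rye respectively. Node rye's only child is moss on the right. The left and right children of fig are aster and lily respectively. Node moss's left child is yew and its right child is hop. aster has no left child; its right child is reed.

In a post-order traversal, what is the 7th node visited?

moss

Post-order visits the left subtree, then the right subtree, then the node.
At rose: go left to fig.
  At fig: go left to aster.
    At aster: no left child.
    At aster: go right to reed.
      reed is a leaf — visit reed.
    Visit aster.
  At fig: go right to lily.
    lily is a leaf — visit lily.
  Visit fig.
At rose: go right to rye.
  At rye: no left child.
  At rye: go right to moss.
    At moss: go left to yew.
      yew is a leaf — visit yew.
    At moss: go right to hop.
      hop is a leaf — visit hop.
    Visit moss.
  Visit rye.
Visit rose.
Full post-order sequence: reed, aster, lily, fig, yew, hop, moss, rye, rose.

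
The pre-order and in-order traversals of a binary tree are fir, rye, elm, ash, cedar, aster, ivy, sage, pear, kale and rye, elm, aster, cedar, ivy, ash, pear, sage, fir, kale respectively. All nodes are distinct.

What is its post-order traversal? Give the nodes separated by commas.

The first element of pre-order is the root; it splits in-order into left and right subtrees.
Root fir: left subtree has 8 nodes {rye, elm, aster, cedar, ivy, ash, pear, sage}, right has 1 {kale}.
  Root rye: left subtree has 0 nodes { }, right has 7 {elm, aster, cedar, ivy, ash, pear, sage}.
    Root elm: left subtree has 0 nodes { }, right has 6 {aster, cedar, ivy, ash, pear, sage}.
      Root ash: left subtree has 3 nodes {aster, cedar, ivy}, right has 2 {pear, sage}.
        Root cedar: left subtree has 1 node {aster}, right has 1 {ivy}.
        Root sage: left subtree has 1 node {pear}, right has 0 { }.

aster, ivy, cedar, pear, sage, ash, elm, rye, kale, fir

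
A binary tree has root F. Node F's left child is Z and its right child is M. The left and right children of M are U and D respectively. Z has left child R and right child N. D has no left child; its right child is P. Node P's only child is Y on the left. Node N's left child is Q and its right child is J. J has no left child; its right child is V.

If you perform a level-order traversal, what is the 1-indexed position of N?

Level-order visits nodes level by level from the root, left to right within each level.
Level 0: F
Level 1: Z, M
Level 2: R, N, U, D
Level 3: Q, J, P
Level 4: V, Y
Full level-order sequence: F, Z, M, R, N, U, D, Q, J, P, V, Y.

5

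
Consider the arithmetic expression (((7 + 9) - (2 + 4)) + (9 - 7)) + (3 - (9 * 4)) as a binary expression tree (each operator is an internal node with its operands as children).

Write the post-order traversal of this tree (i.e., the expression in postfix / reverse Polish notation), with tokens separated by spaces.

Post-order on an expression tree gives postfix notation: for each operator, emit left operand, right operand, then the operator.

7 9 + 2 4 + - 9 7 - + 3 9 4 * - +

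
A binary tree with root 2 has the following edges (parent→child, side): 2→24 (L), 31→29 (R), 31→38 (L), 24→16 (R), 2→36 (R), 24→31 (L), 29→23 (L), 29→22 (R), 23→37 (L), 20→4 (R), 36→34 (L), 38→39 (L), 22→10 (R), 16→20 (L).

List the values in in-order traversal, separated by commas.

39, 38, 31, 37, 23, 29, 22, 10, 24, 20, 4, 16, 2, 34, 36

In-order visits the left subtree, then the node, then the right subtree.
At 2: go left to 24.
  At 24: go left to 31.
    At 31: go left to 38.
      At 38: go left to 39.
        39 is a leaf — visit 39.
      Visit 38.
      At 38: no right child.
    Visit 31.
    At 31: go right to 29.
      At 29: go left to 23.
        At 23: go left to 37.
          37 is a leaf — visit 37.
        Visit 23.
        At 23: no right child.
      Visit 29.
      At 29: go right to 22.
        At 22: no left child.
        Visit 22.
        At 22: go right to 10.
          10 is a leaf — visit 10.
  Visit 24.
  At 24: go right to 16.
    At 16: go left to 20.
      At 20: no left child.
      Visit 20.
      At 20: go right to 4.
        4 is a leaf — visit 4.
    Visit 16.
    At 16: no right child.
Visit 2.
At 2: go right to 36.
  At 36: go left to 34.
    34 is a leaf — visit 34.
  Visit 36.
  At 36: no right child.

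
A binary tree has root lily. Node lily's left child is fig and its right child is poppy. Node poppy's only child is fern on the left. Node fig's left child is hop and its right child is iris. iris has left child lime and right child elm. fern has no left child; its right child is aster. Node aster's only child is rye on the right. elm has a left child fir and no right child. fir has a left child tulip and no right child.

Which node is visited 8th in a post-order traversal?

Post-order visits the left subtree, then the right subtree, then the node.
At lily: go left to fig.
  At fig: go left to hop.
    hop is a leaf — visit hop.
  At fig: go right to iris.
    At iris: go left to lime.
      lime is a leaf — visit lime.
    At iris: go right to elm.
      At elm: go left to fir.
        At fir: go left to tulip.
          tulip is a leaf — visit tulip.
        At fir: no right child.
        Visit fir.
      At elm: no right child.
      Visit elm.
    Visit iris.
  Visit fig.
At lily: go right to poppy.
  At poppy: go left to fern.
    At fern: no left child.
    At fern: go right to aster.
      At aster: no left child.
      At aster: go right to rye.
        rye is a leaf — visit rye.
      Visit aster.
    Visit fern.
  At poppy: no right child.
  Visit poppy.
Visit lily.
Full post-order sequence: hop, lime, tulip, fir, elm, iris, fig, rye, aster, fern, poppy, lily.

rye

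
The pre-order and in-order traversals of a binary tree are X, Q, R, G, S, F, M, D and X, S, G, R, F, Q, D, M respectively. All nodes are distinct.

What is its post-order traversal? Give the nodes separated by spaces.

S G F R D M Q X

The first element of pre-order is the root; it splits in-order into left and right subtrees.
Root X: left subtree has 0 nodes { }, right has 7 {S, G, R, F, Q, D, M}.
  Root Q: left subtree has 4 nodes {S, G, R, F}, right has 2 {D, M}.
    Root R: left subtree has 2 nodes {S, G}, right has 1 {F}.
      Root G: left subtree has 1 node {S}, right has 0 { }.
    Root M: left subtree has 1 node {D}, right has 0 { }.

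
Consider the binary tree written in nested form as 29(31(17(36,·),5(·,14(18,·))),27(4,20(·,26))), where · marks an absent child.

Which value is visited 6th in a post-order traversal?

31

Post-order visits the left subtree, then the right subtree, then the node.
At 29: go left to 31.
  At 31: go left to 17.
    At 17: go left to 36.
      36 is a leaf — visit 36.
    At 17: no right child.
    Visit 17.
  At 31: go right to 5.
    At 5: no left child.
    At 5: go right to 14.
      At 14: go left to 18.
        18 is a leaf — visit 18.
      At 14: no right child.
      Visit 14.
    Visit 5.
  Visit 31.
At 29: go right to 27.
  At 27: go left to 4.
    4 is a leaf — visit 4.
  At 27: go right to 20.
    At 20: no left child.
    At 20: go right to 26.
      26 is a leaf — visit 26.
    Visit 20.
  Visit 27.
Visit 29.
Full post-order sequence: 36, 17, 18, 14, 5, 31, 4, 26, 20, 27, 29.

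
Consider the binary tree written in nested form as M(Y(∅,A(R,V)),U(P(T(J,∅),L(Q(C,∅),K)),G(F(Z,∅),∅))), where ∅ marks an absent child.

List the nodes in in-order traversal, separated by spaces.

In-order visits the left subtree, then the node, then the right subtree.
At M: go left to Y.
  At Y: no left child.
  Visit Y.
  At Y: go right to A.
    At A: go left to R.
      R is a leaf — visit R.
    Visit A.
    At A: go right to V.
      V is a leaf — visit V.
Visit M.
At M: go right to U.
  At U: go left to P.
    At P: go left to T.
      At T: go left to J.
        J is a leaf — visit J.
      Visit T.
      At T: no right child.
    Visit P.
    At P: go right to L.
      At L: go left to Q.
        At Q: go left to C.
          C is a leaf — visit C.
        Visit Q.
        At Q: no right child.
      Visit L.
      At L: go right to K.
        K is a leaf — visit K.
  Visit U.
  At U: go right to G.
    At G: go left to F.
      At F: go left to Z.
        Z is a leaf — visit Z.
      Visit F.
      At F: no right child.
    Visit G.
    At G: no right child.

Y R A V M J T P C Q L K U Z F G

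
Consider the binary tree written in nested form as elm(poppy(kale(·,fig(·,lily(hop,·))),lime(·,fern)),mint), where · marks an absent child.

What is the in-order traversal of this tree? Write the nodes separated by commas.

kale, fig, hop, lily, poppy, lime, fern, elm, mint

In-order visits the left subtree, then the node, then the right subtree.
At elm: go left to poppy.
  At poppy: go left to kale.
    At kale: no left child.
    Visit kale.
    At kale: go right to fig.
      At fig: no left child.
      Visit fig.
      At fig: go right to lily.
        At lily: go left to hop.
          hop is a leaf — visit hop.
        Visit lily.
        At lily: no right child.
  Visit poppy.
  At poppy: go right to lime.
    At lime: no left child.
    Visit lime.
    At lime: go right to fern.
      fern is a leaf — visit fern.
Visit elm.
At elm: go right to mint.
  mint is a leaf — visit mint.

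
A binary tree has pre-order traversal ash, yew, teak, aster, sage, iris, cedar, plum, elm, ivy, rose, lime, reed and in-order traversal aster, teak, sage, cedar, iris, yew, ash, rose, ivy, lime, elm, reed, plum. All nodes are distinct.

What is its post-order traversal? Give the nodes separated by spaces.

The first element of pre-order is the root; it splits in-order into left and right subtrees.
Root ash: left subtree has 6 nodes {aster, teak, sage, cedar, iris, yew}, right has 6 {rose, ivy, lime, elm, reed, plum}.
  Root yew: left subtree has 5 nodes {aster, teak, sage, cedar, iris}, right has 0 { }.
    Root teak: left subtree has 1 node {aster}, right has 3 {sage, cedar, iris}.
      Root sage: left subtree has 0 nodes { }, right has 2 {cedar, iris}.
        Root iris: left subtree has 1 node {cedar}, right has 0 { }.
  Root plum: left subtree has 5 nodes {rose, ivy, lime, elm, reed}, right has 0 { }.
    Root elm: left subtree has 3 nodes {rose, ivy, lime}, right has 1 {reed}.
      Root ivy: left subtree has 1 node {rose}, right has 1 {lime}.

aster cedar iris sage teak yew rose lime ivy reed elm plum ash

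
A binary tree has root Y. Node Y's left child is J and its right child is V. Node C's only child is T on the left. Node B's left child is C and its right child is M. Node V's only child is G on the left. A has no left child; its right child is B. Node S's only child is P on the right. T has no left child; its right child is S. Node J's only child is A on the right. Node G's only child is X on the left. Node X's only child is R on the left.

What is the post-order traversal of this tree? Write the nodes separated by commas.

Post-order visits the left subtree, then the right subtree, then the node.
At Y: go left to J.
  At J: no left child.
  At J: go right to A.
    At A: no left child.
    At A: go right to B.
      At B: go left to C.
        At C: go left to T.
          At T: no left child.
          At T: go right to S.
            At S: no left child.
            At S: go right to P.
              P is a leaf — visit P.
            Visit S.
          Visit T.
        At C: no right child.
        Visit C.
      At B: go right to M.
        M is a leaf — visit M.
      Visit B.
    Visit A.
  Visit J.
At Y: go right to V.
  At V: go left to G.
    At G: go left to X.
      At X: go left to R.
        R is a leaf — visit R.
      At X: no right child.
      Visit X.
    At G: no right child.
    Visit G.
  At V: no right child.
  Visit V.
Visit Y.

P, S, T, C, M, B, A, J, R, X, G, V, Y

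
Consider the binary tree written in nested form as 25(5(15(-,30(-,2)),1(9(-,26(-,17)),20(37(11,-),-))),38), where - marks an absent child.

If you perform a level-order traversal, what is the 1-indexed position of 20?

Level-order visits nodes level by level from the root, left to right within each level.
Level 0: 25
Level 1: 5, 38
Level 2: 15, 1
Level 3: 30, 9, 20
Level 4: 2, 26, 37
Level 5: 17, 11
Full level-order sequence: 25, 5, 38, 15, 1, 30, 9, 20, 2, 26, 37, 17, 11.

8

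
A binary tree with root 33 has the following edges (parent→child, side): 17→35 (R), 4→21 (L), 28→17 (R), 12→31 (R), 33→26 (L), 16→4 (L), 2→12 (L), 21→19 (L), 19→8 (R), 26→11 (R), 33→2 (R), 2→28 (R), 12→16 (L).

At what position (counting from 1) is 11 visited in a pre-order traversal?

Pre-order visits the node, then its left subtree, then its right subtree.
Visit 33.
At 33: go left to 26.
  Visit 26.
  At 26: no left child.
  At 26: go right to 11.
    11 is a leaf — visit 11.
At 33: go right to 2.
  Visit 2.
  At 2: go left to 12.
    Visit 12.
    At 12: go left to 16.
      Visit 16.
      At 16: go left to 4.
        Visit 4.
        At 4: go left to 21.
          Visit 21.
          At 21: go left to 19.
            Visit 19.
            At 19: no left child.
            At 19: go right to 8.
              8 is a leaf — visit 8.
          At 21: no right child.
        At 4: no right child.
      At 16: no right child.
    At 12: go right to 31.
      31 is a leaf — visit 31.
  At 2: go right to 28.
    Visit 28.
    At 28: no left child.
    At 28: go right to 17.
      Visit 17.
      At 17: no left child.
      At 17: go right to 35.
        35 is a leaf — visit 35.
Full pre-order sequence: 33, 26, 11, 2, 12, 16, 4, 21, 19, 8, 31, 28, 17, 35.

3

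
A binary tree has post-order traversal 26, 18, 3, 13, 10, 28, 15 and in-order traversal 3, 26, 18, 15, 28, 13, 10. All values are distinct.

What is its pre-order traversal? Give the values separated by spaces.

The last element of post-order is the root; it splits in-order into left and right subtrees.
Root 15: left subtree has 3 nodes {3, 26, 18}, right has 3 {28, 13, 10}.
  Root 3: left subtree has 0 nodes { }, right has 2 {26, 18}.
    Root 18: left subtree has 1 node {26}, right has 0 { }.
  Root 28: left subtree has 0 nodes { }, right has 2 {13, 10}.
    Root 10: left subtree has 1 node {13}, right has 0 { }.

15 3 18 26 28 10 13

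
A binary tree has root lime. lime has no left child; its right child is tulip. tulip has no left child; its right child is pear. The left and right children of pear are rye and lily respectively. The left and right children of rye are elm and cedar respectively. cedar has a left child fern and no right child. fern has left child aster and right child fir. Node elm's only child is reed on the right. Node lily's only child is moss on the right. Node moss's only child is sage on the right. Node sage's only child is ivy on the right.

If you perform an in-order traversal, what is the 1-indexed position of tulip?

In-order visits the left subtree, then the node, then the right subtree.
At lime: no left child.
Visit lime.
At lime: go right to tulip.
  At tulip: no left child.
  Visit tulip.
  At tulip: go right to pear.
    At pear: go left to rye.
      At rye: go left to elm.
        At elm: no left child.
        Visit elm.
        At elm: go right to reed.
          reed is a leaf — visit reed.
      Visit rye.
      At rye: go right to cedar.
        At cedar: go left to fern.
          At fern: go left to aster.
            aster is a leaf — visit aster.
          Visit fern.
          At fern: go right to fir.
            fir is a leaf — visit fir.
        Visit cedar.
        At cedar: no right child.
    Visit pear.
    At pear: go right to lily.
      At lily: no left child.
      Visit lily.
      At lily: go right to moss.
        At moss: no left child.
        Visit moss.
        At moss: go right to sage.
          At sage: no left child.
          Visit sage.
          At sage: go right to ivy.
            ivy is a leaf — visit ivy.
Full in-order sequence: lime, tulip, elm, reed, rye, aster, fern, fir, cedar, pear, lily, moss, sage, ivy.

2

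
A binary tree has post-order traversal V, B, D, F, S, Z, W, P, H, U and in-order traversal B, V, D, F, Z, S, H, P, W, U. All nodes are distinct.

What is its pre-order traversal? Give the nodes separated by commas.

U, H, Z, F, D, B, V, S, P, W

The last element of post-order is the root; it splits in-order into left and right subtrees.
Root U: left subtree has 9 nodes {B, V, D, F, Z, S, H, P, W}, right has 0 { }.
  Root H: left subtree has 6 nodes {B, V, D, F, Z, S}, right has 2 {P, W}.
    Root Z: left subtree has 4 nodes {B, V, D, F}, right has 1 {S}.
      Root F: left subtree has 3 nodes {B, V, D}, right has 0 { }.
        Root D: left subtree has 2 nodes {B, V}, right has 0 { }.
          Root B: left subtree has 0 nodes { }, right has 1 {V}.
    Root P: left subtree has 0 nodes { }, right has 1 {W}.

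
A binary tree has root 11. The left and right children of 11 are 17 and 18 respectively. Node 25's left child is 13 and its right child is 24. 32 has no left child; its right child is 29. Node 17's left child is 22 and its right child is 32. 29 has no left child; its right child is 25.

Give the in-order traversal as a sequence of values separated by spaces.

In-order visits the left subtree, then the node, then the right subtree.
At 11: go left to 17.
  At 17: go left to 22.
    22 is a leaf — visit 22.
  Visit 17.
  At 17: go right to 32.
    At 32: no left child.
    Visit 32.
    At 32: go right to 29.
      At 29: no left child.
      Visit 29.
      At 29: go right to 25.
        At 25: go left to 13.
          13 is a leaf — visit 13.
        Visit 25.
        At 25: go right to 24.
          24 is a leaf — visit 24.
Visit 11.
At 11: go right to 18.
  18 is a leaf — visit 18.

22 17 32 29 13 25 24 11 18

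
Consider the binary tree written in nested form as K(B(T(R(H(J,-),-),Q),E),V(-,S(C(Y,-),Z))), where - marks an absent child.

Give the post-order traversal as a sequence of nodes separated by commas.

Post-order visits the left subtree, then the right subtree, then the node.
At K: go left to B.
  At B: go left to T.
    At T: go left to R.
      At R: go left to H.
        At H: go left to J.
          J is a leaf — visit J.
        At H: no right child.
        Visit H.
      At R: no right child.
      Visit R.
    At T: go right to Q.
      Q is a leaf — visit Q.
    Visit T.
  At B: go right to E.
    E is a leaf — visit E.
  Visit B.
At K: go right to V.
  At V: no left child.
  At V: go right to S.
    At S: go left to C.
      At C: go left to Y.
        Y is a leaf — visit Y.
      At C: no right child.
      Visit C.
    At S: go right to Z.
      Z is a leaf — visit Z.
    Visit S.
  Visit V.
Visit K.

J, H, R, Q, T, E, B, Y, C, Z, S, V, K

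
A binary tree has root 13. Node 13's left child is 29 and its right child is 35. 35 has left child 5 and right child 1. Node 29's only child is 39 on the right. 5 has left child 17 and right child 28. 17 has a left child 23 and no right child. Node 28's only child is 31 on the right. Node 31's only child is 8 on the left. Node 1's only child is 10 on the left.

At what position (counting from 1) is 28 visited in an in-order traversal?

7

In-order visits the left subtree, then the node, then the right subtree.
At 13: go left to 29.
  At 29: no left child.
  Visit 29.
  At 29: go right to 39.
    39 is a leaf — visit 39.
Visit 13.
At 13: go right to 35.
  At 35: go left to 5.
    At 5: go left to 17.
      At 17: go left to 23.
        23 is a leaf — visit 23.
      Visit 17.
      At 17: no right child.
    Visit 5.
    At 5: go right to 28.
      At 28: no left child.
      Visit 28.
      At 28: go right to 31.
        At 31: go left to 8.
          8 is a leaf — visit 8.
        Visit 31.
        At 31: no right child.
  Visit 35.
  At 35: go right to 1.
    At 1: go left to 10.
      10 is a leaf — visit 10.
    Visit 1.
    At 1: no right child.
Full in-order sequence: 29, 39, 13, 23, 17, 5, 28, 8, 31, 35, 10, 1.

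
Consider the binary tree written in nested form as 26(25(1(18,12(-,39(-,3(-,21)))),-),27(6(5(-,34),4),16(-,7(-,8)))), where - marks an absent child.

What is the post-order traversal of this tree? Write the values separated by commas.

18, 21, 3, 39, 12, 1, 25, 34, 5, 4, 6, 8, 7, 16, 27, 26

Post-order visits the left subtree, then the right subtree, then the node.
At 26: go left to 25.
  At 25: go left to 1.
    At 1: go left to 18.
      18 is a leaf — visit 18.
    At 1: go right to 12.
      At 12: no left child.
      At 12: go right to 39.
        At 39: no left child.
        At 39: go right to 3.
          At 3: no left child.
          At 3: go right to 21.
            21 is a leaf — visit 21.
          Visit 3.
        Visit 39.
      Visit 12.
    Visit 1.
  At 25: no right child.
  Visit 25.
At 26: go right to 27.
  At 27: go left to 6.
    At 6: go left to 5.
      At 5: no left child.
      At 5: go right to 34.
        34 is a leaf — visit 34.
      Visit 5.
    At 6: go right to 4.
      4 is a leaf — visit 4.
    Visit 6.
  At 27: go right to 16.
    At 16: no left child.
    At 16: go right to 7.
      At 7: no left child.
      At 7: go right to 8.
        8 is a leaf — visit 8.
      Visit 7.
    Visit 16.
  Visit 27.
Visit 26.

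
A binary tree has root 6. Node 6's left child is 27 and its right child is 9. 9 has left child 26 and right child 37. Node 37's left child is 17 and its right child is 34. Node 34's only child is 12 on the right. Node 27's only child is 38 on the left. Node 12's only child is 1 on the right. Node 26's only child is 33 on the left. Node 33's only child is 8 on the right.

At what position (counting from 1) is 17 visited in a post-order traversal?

6

Post-order visits the left subtree, then the right subtree, then the node.
At 6: go left to 27.
  At 27: go left to 38.
    38 is a leaf — visit 38.
  At 27: no right child.
  Visit 27.
At 6: go right to 9.
  At 9: go left to 26.
    At 26: go left to 33.
      At 33: no left child.
      At 33: go right to 8.
        8 is a leaf — visit 8.
      Visit 33.
    At 26: no right child.
    Visit 26.
  At 9: go right to 37.
    At 37: go left to 17.
      17 is a leaf — visit 17.
    At 37: go right to 34.
      At 34: no left child.
      At 34: go right to 12.
        At 12: no left child.
        At 12: go right to 1.
          1 is a leaf — visit 1.
        Visit 12.
      Visit 34.
    Visit 37.
  Visit 9.
Visit 6.
Full post-order sequence: 38, 27, 8, 33, 26, 17, 1, 12, 34, 37, 9, 6.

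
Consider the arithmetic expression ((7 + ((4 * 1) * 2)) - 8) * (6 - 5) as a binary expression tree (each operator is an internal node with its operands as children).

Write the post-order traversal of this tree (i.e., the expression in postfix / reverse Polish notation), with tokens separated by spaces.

Post-order on an expression tree gives postfix notation: for each operator, emit left operand, right operand, then the operator.

7 4 1 * 2 * + 8 - 6 5 - *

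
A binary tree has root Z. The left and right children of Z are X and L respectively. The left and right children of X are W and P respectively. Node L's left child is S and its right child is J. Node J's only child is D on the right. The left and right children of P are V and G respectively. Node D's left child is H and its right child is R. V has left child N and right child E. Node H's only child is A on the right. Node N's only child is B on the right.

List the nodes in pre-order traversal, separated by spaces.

Pre-order visits the node, then its left subtree, then its right subtree.
Visit Z.
At Z: go left to X.
  Visit X.
  At X: go left to W.
    W is a leaf — visit W.
  At X: go right to P.
    Visit P.
    At P: go left to V.
      Visit V.
      At V: go left to N.
        Visit N.
        At N: no left child.
        At N: go right to B.
          B is a leaf — visit B.
      At V: go right to E.
        E is a leaf — visit E.
    At P: go right to G.
      G is a leaf — visit G.
At Z: go right to L.
  Visit L.
  At L: go left to S.
    S is a leaf — visit S.
  At L: go right to J.
    Visit J.
    At J: no left child.
    At J: go right to D.
      Visit D.
      At D: go left to H.
        Visit H.
        At H: no left child.
        At H: go right to A.
          A is a leaf — visit A.
      At D: go right to R.
        R is a leaf — visit R.

Z X W P V N B E G L S J D H A R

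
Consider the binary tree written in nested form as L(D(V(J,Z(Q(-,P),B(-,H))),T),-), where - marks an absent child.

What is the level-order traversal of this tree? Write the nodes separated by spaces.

Level-order visits nodes level by level from the root, left to right within each level.
Level 0: L
Level 1: D
Level 2: V, T
Level 3: J, Z
Level 4: Q, B
Level 5: P, H

L D V T J Z Q B P H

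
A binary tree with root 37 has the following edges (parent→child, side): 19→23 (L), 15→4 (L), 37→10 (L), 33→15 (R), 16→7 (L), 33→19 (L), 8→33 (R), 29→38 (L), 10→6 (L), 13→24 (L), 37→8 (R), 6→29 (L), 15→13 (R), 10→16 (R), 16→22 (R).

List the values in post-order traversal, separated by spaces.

Post-order visits the left subtree, then the right subtree, then the node.
At 37: go left to 10.
  At 10: go left to 6.
    At 6: go left to 29.
      At 29: go left to 38.
        38 is a leaf — visit 38.
      At 29: no right child.
      Visit 29.
    At 6: no right child.
    Visit 6.
  At 10: go right to 16.
    At 16: go left to 7.
      7 is a leaf — visit 7.
    At 16: go right to 22.
      22 is a leaf — visit 22.
    Visit 16.
  Visit 10.
At 37: go right to 8.
  At 8: no left child.
  At 8: go right to 33.
    At 33: go left to 19.
      At 19: go left to 23.
        23 is a leaf — visit 23.
      At 19: no right child.
      Visit 19.
    At 33: go right to 15.
      At 15: go left to 4.
        4 is a leaf — visit 4.
      At 15: go right to 13.
        At 13: go left to 24.
          24 is a leaf — visit 24.
        At 13: no right child.
        Visit 13.
      Visit 15.
    Visit 33.
  Visit 8.
Visit 37.

38 29 6 7 22 16 10 23 19 4 24 13 15 33 8 37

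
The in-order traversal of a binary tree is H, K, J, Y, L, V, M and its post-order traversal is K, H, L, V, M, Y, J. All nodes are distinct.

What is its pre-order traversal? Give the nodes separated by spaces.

J H K Y M V L

The last element of post-order is the root; it splits in-order into left and right subtrees.
Root J: left subtree has 2 nodes {H, K}, right has 4 {Y, L, V, M}.
  Root H: left subtree has 0 nodes { }, right has 1 {K}.
  Root Y: left subtree has 0 nodes { }, right has 3 {L, V, M}.
    Root M: left subtree has 2 nodes {L, V}, right has 0 { }.
      Root V: left subtree has 1 node {L}, right has 0 { }.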